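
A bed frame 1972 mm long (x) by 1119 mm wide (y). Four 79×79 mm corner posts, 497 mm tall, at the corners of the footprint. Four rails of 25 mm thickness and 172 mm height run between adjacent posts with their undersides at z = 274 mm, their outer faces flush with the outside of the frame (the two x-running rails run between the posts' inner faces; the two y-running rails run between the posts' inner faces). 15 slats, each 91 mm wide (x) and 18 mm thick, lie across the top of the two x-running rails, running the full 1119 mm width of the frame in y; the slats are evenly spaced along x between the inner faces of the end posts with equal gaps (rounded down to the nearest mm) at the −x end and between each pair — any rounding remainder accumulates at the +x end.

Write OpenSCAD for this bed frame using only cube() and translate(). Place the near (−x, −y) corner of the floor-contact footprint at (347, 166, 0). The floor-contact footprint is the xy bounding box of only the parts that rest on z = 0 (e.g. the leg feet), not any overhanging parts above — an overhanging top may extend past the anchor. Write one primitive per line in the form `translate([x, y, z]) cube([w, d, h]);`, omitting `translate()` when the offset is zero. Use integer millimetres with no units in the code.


translate([347, 166, 0]) cube([79, 79, 497]);
translate([347, 1206, 0]) cube([79, 79, 497]);
translate([2240, 166, 0]) cube([79, 79, 497]);
translate([2240, 1206, 0]) cube([79, 79, 497]);
translate([426, 166, 274]) cube([1814, 25, 172]);
translate([426, 1260, 274]) cube([1814, 25, 172]);
translate([347, 245, 274]) cube([25, 961, 172]);
translate([2294, 245, 274]) cube([25, 961, 172]);
translate([454, 166, 446]) cube([91, 1119, 18]);
translate([573, 166, 446]) cube([91, 1119, 18]);
translate([692, 166, 446]) cube([91, 1119, 18]);
translate([811, 166, 446]) cube([91, 1119, 18]);
translate([930, 166, 446]) cube([91, 1119, 18]);
translate([1049, 166, 446]) cube([91, 1119, 18]);
translate([1168, 166, 446]) cube([91, 1119, 18]);
translate([1287, 166, 446]) cube([91, 1119, 18]);
translate([1406, 166, 446]) cube([91, 1119, 18]);
translate([1525, 166, 446]) cube([91, 1119, 18]);
translate([1644, 166, 446]) cube([91, 1119, 18]);
translate([1763, 166, 446]) cube([91, 1119, 18]);
translate([1882, 166, 446]) cube([91, 1119, 18]);
translate([2001, 166, 446]) cube([91, 1119, 18]);
translate([2120, 166, 446]) cube([91, 1119, 18]);


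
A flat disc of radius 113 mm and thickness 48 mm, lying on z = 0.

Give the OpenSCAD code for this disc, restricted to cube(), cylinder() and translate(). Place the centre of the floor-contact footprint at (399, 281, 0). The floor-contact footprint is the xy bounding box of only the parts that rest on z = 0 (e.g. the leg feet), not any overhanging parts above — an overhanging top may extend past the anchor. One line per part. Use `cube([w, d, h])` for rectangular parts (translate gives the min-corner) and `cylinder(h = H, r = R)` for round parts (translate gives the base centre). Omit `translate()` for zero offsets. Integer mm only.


translate([399, 281, 0]) cylinder(h = 48, r = 113);


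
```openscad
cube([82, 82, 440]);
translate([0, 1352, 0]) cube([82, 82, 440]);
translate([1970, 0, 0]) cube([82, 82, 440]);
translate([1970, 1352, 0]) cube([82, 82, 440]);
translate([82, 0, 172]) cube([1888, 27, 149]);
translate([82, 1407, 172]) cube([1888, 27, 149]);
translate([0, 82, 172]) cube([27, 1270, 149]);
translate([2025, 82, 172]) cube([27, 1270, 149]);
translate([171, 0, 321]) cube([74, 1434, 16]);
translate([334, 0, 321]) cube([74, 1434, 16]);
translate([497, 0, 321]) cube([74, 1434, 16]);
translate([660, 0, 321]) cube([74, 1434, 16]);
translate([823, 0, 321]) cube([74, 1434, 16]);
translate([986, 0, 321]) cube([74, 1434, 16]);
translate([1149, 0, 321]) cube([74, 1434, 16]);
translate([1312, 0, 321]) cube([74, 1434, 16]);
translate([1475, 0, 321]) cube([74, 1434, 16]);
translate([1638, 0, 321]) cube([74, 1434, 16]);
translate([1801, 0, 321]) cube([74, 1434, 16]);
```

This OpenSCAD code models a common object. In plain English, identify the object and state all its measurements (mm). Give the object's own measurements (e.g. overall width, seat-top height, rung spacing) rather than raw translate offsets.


A bed frame 2052 mm long (x) by 1434 mm wide (y). Four 82×82 mm corner posts, 440 mm tall, at the corners of the footprint. Four rails of 27 mm thickness and 149 mm height run between adjacent posts with their undersides at z = 172 mm, their outer faces flush with the outside of the frame (the two x-running rails run between the posts' inner faces; the two y-running rails run between the posts' inner faces). 11 slats, each 74 mm wide (x) and 16 mm thick, lie across the top of the two x-running rails, running the full 1434 mm width of the frame in y; along x they sit between the end posts with a 89 mm gap after the −x posts and between neighbouring slats, leaving 95 mm before the +x posts.


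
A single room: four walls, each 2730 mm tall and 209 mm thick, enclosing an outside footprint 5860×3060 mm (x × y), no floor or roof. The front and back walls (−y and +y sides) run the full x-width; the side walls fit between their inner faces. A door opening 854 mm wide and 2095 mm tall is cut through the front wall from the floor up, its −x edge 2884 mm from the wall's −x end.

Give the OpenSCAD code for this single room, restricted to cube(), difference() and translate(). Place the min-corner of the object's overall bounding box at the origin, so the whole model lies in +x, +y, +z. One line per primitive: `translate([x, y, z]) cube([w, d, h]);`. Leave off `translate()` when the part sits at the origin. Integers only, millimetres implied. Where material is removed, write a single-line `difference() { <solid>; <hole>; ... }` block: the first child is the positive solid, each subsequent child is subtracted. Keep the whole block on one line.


difference() { cube([5860, 209, 2730]); translate([2884, 0, 0]) cube([854, 209, 2095]); }
translate([0, 2851, 0]) cube([5860, 209, 2730]);
translate([0, 209, 0]) cube([209, 2642, 2730]);
translate([5651, 209, 0]) cube([209, 2642, 2730]);


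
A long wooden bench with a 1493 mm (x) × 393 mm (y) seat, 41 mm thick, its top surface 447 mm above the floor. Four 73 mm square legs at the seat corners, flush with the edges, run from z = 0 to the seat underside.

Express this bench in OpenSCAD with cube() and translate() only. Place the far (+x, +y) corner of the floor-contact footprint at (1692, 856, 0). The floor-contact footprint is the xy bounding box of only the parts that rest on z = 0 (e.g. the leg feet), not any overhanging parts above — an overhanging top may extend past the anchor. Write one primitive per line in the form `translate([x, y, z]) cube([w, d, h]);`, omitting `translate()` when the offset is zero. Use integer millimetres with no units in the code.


translate([199, 463, 406]) cube([1493, 393, 41]);
translate([199, 463, 0]) cube([73, 73, 406]);
translate([199, 783, 0]) cube([73, 73, 406]);
translate([1619, 463, 0]) cube([73, 73, 406]);
translate([1619, 783, 0]) cube([73, 73, 406]);


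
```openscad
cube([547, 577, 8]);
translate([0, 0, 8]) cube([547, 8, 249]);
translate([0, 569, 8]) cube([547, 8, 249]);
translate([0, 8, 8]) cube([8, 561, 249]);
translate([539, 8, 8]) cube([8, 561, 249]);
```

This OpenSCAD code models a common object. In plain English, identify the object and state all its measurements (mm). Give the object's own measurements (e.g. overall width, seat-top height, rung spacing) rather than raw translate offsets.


An open-topped rectangular box: outside dimensions 547×577×257 mm, with a uniform wall and base thickness of 8 mm. The base is a full 547×577 slab on the floor; four walls sit on top of the base. The front and back walls (the −y and +y sides) span the full width; the two side walls fit between them.


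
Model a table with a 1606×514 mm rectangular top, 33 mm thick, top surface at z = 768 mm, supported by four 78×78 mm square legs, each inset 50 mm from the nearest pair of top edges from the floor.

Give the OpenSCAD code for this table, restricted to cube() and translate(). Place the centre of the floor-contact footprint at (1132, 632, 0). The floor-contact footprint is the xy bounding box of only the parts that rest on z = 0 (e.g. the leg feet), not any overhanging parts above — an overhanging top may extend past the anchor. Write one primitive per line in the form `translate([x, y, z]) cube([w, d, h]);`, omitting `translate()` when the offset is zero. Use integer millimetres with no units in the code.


translate([329, 375, 735]) cube([1606, 514, 33]);
translate([379, 425, 0]) cube([78, 78, 735]);
translate([1807, 425, 0]) cube([78, 78, 735]);
translate([379, 761, 0]) cube([78, 78, 735]);
translate([1807, 761, 0]) cube([78, 78, 735]);


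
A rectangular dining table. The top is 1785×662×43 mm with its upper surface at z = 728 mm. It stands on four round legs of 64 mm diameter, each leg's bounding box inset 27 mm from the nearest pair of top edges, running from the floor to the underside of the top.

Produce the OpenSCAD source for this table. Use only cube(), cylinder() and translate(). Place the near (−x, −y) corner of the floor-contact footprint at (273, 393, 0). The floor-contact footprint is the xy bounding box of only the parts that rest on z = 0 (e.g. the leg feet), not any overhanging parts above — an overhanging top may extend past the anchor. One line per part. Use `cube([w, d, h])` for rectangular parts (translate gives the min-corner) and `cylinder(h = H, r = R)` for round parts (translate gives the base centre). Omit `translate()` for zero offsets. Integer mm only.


translate([246, 366, 685]) cube([1785, 662, 43]);
translate([305, 425, 0]) cylinder(h = 685, r = 32);
translate([1972, 425, 0]) cylinder(h = 685, r = 32);
translate([305, 969, 0]) cylinder(h = 685, r = 32);
translate([1972, 969, 0]) cylinder(h = 685, r = 32);


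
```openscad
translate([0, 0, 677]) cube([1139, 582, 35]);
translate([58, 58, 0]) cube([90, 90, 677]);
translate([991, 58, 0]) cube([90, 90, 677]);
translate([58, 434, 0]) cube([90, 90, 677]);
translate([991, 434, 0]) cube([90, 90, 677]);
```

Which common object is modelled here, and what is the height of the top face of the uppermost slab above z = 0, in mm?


A table. The table height is 712 mm.

A 1139×582×35 slab sits at z = 677 on four 90 mm square posts — a table. The top surface is at 677 + 35 = 712 mm.


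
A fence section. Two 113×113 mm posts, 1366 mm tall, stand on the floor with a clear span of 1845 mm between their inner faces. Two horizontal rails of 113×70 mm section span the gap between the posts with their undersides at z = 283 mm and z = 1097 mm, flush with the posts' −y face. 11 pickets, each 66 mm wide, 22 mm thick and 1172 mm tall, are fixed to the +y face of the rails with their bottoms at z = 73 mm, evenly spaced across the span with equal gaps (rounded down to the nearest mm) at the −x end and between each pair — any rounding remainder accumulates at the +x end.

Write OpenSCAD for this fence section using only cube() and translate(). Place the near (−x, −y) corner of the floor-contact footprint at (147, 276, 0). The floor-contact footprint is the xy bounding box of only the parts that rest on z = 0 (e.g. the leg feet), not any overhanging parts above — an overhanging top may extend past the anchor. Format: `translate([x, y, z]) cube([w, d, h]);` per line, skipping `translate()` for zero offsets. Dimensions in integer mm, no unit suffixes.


translate([147, 276, 0]) cube([113, 113, 1366]);
translate([2105, 276, 0]) cube([113, 113, 1366]);
translate([260, 276, 283]) cube([1845, 113, 70]);
translate([260, 276, 1097]) cube([1845, 113, 70]);
translate([353, 389, 73]) cube([66, 22, 1172]);
translate([512, 389, 73]) cube([66, 22, 1172]);
translate([671, 389, 73]) cube([66, 22, 1172]);
translate([830, 389, 73]) cube([66, 22, 1172]);
translate([989, 389, 73]) cube([66, 22, 1172]);
translate([1148, 389, 73]) cube([66, 22, 1172]);
translate([1307, 389, 73]) cube([66, 22, 1172]);
translate([1466, 389, 73]) cube([66, 22, 1172]);
translate([1625, 389, 73]) cube([66, 22, 1172]);
translate([1784, 389, 73]) cube([66, 22, 1172]);
translate([1943, 389, 73]) cube([66, 22, 1172]);


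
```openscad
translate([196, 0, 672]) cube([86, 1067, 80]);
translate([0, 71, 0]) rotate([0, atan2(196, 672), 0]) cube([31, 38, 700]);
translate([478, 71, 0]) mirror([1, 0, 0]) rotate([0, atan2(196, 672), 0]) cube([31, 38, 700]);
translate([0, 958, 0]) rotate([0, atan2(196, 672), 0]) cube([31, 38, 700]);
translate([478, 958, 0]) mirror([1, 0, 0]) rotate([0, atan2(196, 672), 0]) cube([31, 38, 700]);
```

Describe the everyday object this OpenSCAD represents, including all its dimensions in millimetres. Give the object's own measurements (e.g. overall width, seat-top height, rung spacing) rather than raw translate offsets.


A sawhorse. A 86×1067×80 mm beam (x, y, z) sits on two A-frame leg pairs. Each pair is two raked legs of 31×38 mm section (38 mm along y) splaying symmetrically in x. Each leg rises 672 mm vertically over 196 mm of horizontal reach and is 700 mm long along its own axis. Every leg's outer bottom edge rests on the floor and its outer top edge meets a bottom edge of the beam — the left legs (tilting toward +x) meet the beam's −x bottom edge, the right legs (their mirror images, tilting toward −x) meet its +x bottom edge — so the leg tops tuck under the beam, the beam's underside is 672 mm above the floor, and the feet are 478 mm apart outside-to-outside with the beam centred between them. The two leg pairs are set in 71 mm from either end of the beam.


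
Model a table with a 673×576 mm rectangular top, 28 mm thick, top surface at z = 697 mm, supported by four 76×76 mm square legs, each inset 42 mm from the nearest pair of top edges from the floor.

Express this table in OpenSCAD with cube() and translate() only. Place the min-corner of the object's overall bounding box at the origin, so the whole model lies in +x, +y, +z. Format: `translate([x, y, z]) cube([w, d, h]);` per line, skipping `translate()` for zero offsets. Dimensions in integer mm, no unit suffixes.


// leg_h = 697 - 28 = 669
translate([0, 0, 669]) cube([673, 576, 28]);
translate([42, 42, 0]) cube([76, 76, 669]);
translate([555, 42, 0]) cube([76, 76, 669]);
translate([42, 458, 0]) cube([76, 76, 669]);
translate([555, 458, 0]) cube([76, 76, 669]);


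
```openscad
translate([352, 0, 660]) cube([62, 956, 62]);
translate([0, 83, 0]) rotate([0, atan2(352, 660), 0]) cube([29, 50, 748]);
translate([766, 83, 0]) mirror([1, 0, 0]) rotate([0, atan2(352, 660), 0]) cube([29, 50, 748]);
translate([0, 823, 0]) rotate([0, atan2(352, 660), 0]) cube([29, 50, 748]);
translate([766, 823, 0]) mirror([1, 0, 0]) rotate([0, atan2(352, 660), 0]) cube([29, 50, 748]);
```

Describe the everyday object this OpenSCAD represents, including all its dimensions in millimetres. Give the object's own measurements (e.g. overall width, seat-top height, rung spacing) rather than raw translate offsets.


A sawhorse. A 62×956×62 mm beam (x, y, z) sits on two A-frame leg pairs. Each pair is two raked legs of 29×50 mm section (50 mm along y) splaying symmetrically in x. Each leg rises 660 mm vertically over 352 mm of horizontal reach and is 748 mm long along its own axis. Every leg's outer bottom edge rests on the floor and its outer top edge meets a bottom edge of the beam — the left legs (tilting toward +x) meet the beam's −x bottom edge, the right legs (their mirror images, tilting toward −x) meet its +x bottom edge — so the leg tops tuck under the beam, the beam's underside is 660 mm above the floor, and the feet are 766 mm apart outside-to-outside with the beam centred between them. The two leg pairs are set in 83 mm from either end of the beam.


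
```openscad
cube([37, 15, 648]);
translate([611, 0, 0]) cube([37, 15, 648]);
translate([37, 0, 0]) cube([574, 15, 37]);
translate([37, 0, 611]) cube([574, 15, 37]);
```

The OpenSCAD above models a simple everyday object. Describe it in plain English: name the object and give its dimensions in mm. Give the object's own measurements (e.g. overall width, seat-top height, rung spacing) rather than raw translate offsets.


A rectangular picture frame lying in the x–z plane (depth along y). The opening is 574 mm wide (x) by 574 mm tall (z), surrounded by a border 37 mm wide on all four sides. The frame is 15 mm deep and is made of two full-height vertical stiles with two horizontal rails fitted between them.


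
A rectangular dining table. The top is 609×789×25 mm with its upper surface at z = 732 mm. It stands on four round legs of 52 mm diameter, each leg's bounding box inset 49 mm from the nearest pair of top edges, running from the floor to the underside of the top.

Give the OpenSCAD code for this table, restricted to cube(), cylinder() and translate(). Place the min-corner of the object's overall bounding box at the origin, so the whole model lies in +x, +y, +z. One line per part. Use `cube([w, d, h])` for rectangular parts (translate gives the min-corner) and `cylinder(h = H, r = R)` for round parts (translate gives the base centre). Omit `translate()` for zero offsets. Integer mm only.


translate([0, 0, 707]) cube([609, 789, 25]);
translate([75, 75, 0]) cylinder(h = 707, r = 26);
translate([534, 75, 0]) cylinder(h = 707, r = 26);
translate([75, 714, 0]) cylinder(h = 707, r = 26);
translate([534, 714, 0]) cylinder(h = 707, r = 26);


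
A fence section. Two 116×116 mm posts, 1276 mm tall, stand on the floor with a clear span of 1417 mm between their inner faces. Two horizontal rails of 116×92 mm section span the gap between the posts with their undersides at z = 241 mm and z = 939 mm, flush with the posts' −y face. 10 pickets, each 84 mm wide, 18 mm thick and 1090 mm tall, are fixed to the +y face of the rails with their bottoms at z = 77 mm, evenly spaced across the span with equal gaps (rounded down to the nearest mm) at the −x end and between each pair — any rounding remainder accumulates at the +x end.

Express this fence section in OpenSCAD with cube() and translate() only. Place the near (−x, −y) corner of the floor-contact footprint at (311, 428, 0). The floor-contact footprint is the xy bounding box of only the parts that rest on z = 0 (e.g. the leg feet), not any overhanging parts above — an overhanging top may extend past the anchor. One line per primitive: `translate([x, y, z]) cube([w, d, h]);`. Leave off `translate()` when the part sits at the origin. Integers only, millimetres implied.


translate([311, 428, 0]) cube([116, 116, 1276]);
translate([1844, 428, 0]) cube([116, 116, 1276]);
translate([427, 428, 241]) cube([1417, 116, 92]);
translate([427, 428, 939]) cube([1417, 116, 92]);
translate([479, 544, 77]) cube([84, 18, 1090]);
translate([615, 544, 77]) cube([84, 18, 1090]);
translate([751, 544, 77]) cube([84, 18, 1090]);
translate([887, 544, 77]) cube([84, 18, 1090]);
translate([1023, 544, 77]) cube([84, 18, 1090]);
translate([1159, 544, 77]) cube([84, 18, 1090]);
translate([1295, 544, 77]) cube([84, 18, 1090]);
translate([1431, 544, 77]) cube([84, 18, 1090]);
translate([1567, 544, 77]) cube([84, 18, 1090]);
translate([1703, 544, 77]) cube([84, 18, 1090]);


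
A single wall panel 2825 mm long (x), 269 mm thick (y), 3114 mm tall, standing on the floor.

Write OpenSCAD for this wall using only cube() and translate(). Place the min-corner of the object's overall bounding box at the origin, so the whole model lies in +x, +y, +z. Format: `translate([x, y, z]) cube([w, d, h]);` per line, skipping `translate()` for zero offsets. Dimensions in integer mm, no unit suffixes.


cube([2825, 269, 3114]);


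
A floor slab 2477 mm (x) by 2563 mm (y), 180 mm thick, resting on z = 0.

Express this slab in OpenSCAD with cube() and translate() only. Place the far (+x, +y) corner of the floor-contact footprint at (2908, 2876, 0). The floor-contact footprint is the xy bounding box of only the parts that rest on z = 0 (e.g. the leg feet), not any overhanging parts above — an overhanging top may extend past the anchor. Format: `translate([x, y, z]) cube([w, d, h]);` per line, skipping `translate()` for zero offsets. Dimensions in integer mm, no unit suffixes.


translate([431, 313, 0]) cube([2477, 2563, 180]);


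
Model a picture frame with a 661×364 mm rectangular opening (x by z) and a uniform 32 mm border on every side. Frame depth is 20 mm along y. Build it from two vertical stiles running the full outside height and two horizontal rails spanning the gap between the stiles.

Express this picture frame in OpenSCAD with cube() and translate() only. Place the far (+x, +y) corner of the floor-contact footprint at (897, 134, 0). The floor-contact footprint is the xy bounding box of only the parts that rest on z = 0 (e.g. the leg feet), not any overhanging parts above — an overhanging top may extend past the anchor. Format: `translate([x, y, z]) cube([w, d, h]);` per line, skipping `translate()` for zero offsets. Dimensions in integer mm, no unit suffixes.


translate([172, 114, 0]) cube([32, 20, 428]);
translate([865, 114, 0]) cube([32, 20, 428]);
translate([204, 114, 0]) cube([661, 20, 32]);
translate([204, 114, 396]) cube([661, 20, 32]);


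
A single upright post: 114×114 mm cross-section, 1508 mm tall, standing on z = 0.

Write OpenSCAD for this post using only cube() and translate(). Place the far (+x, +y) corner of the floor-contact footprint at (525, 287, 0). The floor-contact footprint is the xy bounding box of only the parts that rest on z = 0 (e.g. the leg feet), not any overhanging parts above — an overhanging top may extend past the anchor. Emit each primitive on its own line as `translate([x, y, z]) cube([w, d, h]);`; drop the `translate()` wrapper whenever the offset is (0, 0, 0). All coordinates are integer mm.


translate([411, 173, 0]) cube([114, 114, 1508]);


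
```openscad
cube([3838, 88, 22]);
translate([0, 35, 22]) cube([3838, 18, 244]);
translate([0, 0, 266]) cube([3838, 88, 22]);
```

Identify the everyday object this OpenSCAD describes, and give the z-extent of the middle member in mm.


An I-beam. The web height is 244 mm.

Two wide flanges with a thin centred web — an I-beam. Overall 288 mm minus two 22 mm flanges gives a web of 288 − 2·22 = 244 mm.


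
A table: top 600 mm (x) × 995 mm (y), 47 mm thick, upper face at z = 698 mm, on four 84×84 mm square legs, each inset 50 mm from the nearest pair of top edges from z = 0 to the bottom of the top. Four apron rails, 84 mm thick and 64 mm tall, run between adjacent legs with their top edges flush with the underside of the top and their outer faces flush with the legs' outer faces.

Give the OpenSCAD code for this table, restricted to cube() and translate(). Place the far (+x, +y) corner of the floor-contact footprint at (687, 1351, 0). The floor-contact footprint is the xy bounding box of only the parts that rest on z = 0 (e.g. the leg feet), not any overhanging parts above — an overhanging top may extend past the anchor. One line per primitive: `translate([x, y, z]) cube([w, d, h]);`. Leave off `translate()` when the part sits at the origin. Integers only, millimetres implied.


translate([137, 406, 651]) cube([600, 995, 47]);
translate([187, 456, 0]) cube([84, 84, 651]);
translate([603, 456, 0]) cube([84, 84, 651]);
translate([187, 1267, 0]) cube([84, 84, 651]);
translate([603, 1267, 0]) cube([84, 84, 651]);
translate([271, 456, 587]) cube([332, 84, 64]);
translate([271, 1267, 587]) cube([332, 84, 64]);
translate([187, 540, 587]) cube([84, 727, 64]);
translate([603, 540, 587]) cube([84, 727, 64]);


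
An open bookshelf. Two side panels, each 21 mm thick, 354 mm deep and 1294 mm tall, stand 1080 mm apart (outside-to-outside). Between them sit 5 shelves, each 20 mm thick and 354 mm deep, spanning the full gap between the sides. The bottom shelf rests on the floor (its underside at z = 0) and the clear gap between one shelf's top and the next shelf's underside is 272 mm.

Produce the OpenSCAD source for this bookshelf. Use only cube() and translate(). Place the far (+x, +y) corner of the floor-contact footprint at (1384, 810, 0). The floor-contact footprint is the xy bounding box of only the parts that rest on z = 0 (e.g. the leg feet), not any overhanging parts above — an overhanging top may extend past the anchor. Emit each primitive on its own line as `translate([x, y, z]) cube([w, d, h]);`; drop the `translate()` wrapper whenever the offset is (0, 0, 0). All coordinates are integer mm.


translate([304, 456, 0]) cube([21, 354, 1294]);
translate([1363, 456, 0]) cube([21, 354, 1294]);
translate([325, 456, 0]) cube([1038, 354, 20]);
translate([325, 456, 292]) cube([1038, 354, 20]);
translate([325, 456, 584]) cube([1038, 354, 20]);
translate([325, 456, 876]) cube([1038, 354, 20]);
translate([325, 456, 1168]) cube([1038, 354, 20]);


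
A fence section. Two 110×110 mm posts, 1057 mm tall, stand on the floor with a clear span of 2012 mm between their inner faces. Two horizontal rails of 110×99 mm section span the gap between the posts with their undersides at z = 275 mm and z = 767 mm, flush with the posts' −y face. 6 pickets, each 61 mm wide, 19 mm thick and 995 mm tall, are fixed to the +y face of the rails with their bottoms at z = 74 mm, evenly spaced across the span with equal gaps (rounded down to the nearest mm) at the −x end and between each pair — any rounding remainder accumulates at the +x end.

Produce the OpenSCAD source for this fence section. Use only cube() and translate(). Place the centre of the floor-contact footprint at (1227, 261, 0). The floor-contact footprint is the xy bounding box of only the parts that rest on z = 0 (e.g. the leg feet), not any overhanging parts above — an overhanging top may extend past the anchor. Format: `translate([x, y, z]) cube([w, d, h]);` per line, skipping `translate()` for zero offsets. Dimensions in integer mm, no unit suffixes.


translate([111, 206, 0]) cube([110, 110, 1057]);
translate([2233, 206, 0]) cube([110, 110, 1057]);
translate([221, 206, 275]) cube([2012, 110, 99]);
translate([221, 206, 767]) cube([2012, 110, 99]);
translate([456, 316, 74]) cube([61, 19, 995]);
translate([752, 316, 74]) cube([61, 19, 995]);
translate([1048, 316, 74]) cube([61, 19, 995]);
translate([1344, 316, 74]) cube([61, 19, 995]);
translate([1640, 316, 74]) cube([61, 19, 995]);
translate([1936, 316, 74]) cube([61, 19, 995]);


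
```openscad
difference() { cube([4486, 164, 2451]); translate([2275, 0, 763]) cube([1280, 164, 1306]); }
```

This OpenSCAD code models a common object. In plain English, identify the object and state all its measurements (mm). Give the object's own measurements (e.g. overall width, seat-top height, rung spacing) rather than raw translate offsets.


A wall 4486 mm long (x), 164 mm thick (y), 2451 mm tall, with a rectangular window opening cut through it. The opening is 1280 mm wide and 1306 mm tall; its sill is at z = 763 mm and its near (−x) edge is 2275 mm from the wall's −x end. The opening passes through the full wall thickness.


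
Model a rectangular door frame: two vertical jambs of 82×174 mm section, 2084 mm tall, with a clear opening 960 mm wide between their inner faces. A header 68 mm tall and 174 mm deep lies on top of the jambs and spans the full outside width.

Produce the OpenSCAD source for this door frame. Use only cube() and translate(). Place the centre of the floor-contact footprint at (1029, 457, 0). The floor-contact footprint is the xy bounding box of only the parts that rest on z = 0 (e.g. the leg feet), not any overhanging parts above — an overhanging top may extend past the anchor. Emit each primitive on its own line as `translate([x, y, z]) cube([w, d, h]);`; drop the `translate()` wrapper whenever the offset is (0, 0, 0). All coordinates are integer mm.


translate([467, 370, 0]) cube([82, 174, 2084]);
translate([1509, 370, 0]) cube([82, 174, 2084]);
translate([467, 370, 2084]) cube([1124, 174, 68]);


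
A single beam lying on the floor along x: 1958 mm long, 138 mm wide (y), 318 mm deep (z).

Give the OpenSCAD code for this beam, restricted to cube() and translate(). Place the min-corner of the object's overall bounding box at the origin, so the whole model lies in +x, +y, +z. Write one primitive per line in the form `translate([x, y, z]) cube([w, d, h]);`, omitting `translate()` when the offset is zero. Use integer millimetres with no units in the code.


cube([1958, 138, 318]);


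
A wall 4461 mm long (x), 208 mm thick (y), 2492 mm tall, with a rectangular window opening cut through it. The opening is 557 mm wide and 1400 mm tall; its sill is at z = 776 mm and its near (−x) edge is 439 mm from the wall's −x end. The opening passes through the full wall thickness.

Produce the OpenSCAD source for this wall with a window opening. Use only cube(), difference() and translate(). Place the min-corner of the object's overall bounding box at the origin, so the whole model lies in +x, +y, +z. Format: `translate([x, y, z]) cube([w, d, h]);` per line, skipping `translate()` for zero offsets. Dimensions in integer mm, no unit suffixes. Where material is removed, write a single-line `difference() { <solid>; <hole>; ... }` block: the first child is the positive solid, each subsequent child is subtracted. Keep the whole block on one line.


difference() { cube([4461, 208, 2492]); translate([439, 0, 776]) cube([557, 208, 1400]); }


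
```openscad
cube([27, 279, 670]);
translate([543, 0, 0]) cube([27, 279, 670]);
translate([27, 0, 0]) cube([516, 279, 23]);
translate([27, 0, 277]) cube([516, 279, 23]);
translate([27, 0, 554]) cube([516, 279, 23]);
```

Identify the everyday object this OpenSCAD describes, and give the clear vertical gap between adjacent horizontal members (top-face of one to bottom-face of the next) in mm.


A bookshelf. The clear shelf gap is 254 mm.

Two tall side panels with 3 horizontal boards between them — a bookshelf. The first two shelf undersides are at z = 0 and z = 277; with shelf thickness 23, the clear gap is 277 − 0 − 23 = 254 mm.


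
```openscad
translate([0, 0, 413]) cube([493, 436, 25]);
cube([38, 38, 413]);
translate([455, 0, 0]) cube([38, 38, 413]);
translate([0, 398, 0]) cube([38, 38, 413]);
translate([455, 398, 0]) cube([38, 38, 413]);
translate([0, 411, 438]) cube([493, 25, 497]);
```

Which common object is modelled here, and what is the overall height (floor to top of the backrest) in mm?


A chair. The overall height is 935 mm.

A slab on four corner posts with a tall panel at the back — a chair. The seat slab sits at z = 413 with thickness 25, and the 497 mm backrest starts at the seat top, so the overall height is 413 + 25 + 497 = 935 mm.


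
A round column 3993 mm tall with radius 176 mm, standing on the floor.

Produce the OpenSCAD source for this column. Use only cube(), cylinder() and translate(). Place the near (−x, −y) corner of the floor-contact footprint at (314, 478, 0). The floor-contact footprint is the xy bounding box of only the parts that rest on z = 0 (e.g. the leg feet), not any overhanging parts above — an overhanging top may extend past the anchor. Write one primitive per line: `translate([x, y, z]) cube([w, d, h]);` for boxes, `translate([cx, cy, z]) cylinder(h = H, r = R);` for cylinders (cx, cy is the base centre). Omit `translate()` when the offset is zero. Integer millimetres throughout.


translate([490, 654, 0]) cylinder(h = 3993, r = 176);


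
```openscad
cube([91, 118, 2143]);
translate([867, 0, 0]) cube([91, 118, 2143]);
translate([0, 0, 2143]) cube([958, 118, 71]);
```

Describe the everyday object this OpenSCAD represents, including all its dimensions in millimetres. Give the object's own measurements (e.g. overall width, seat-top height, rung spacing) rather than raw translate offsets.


A door frame. The clear opening is 776 mm wide and 2143 mm high. Two 91 mm wide jambs, 118 mm deep, stand either side of the opening from the floor to the top of the opening. A 71 mm thick head sits across the top of both jambs, spanning the full outside width of the frame.


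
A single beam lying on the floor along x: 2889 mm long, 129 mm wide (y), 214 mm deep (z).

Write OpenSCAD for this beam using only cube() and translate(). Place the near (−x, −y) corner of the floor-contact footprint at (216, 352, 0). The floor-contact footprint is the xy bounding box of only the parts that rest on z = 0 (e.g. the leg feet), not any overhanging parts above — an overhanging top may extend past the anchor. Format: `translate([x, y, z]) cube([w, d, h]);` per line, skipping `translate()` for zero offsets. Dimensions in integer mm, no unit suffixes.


translate([216, 352, 0]) cube([2889, 129, 214]);


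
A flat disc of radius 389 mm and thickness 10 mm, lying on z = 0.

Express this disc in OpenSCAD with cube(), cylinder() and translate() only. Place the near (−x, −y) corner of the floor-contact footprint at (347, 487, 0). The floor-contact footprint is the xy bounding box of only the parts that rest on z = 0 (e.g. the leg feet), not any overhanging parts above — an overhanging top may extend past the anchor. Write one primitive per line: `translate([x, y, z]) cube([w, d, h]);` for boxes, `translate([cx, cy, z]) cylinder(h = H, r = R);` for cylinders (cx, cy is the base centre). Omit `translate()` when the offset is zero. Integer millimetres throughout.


translate([736, 876, 0]) cylinder(h = 10, r = 389);


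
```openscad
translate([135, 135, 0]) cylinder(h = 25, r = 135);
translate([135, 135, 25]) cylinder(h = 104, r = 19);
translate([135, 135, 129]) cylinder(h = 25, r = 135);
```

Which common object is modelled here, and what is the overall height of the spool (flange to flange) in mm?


A spool. The overall height is 154 mm.

Three coaxial cylinders, large–small–large — a spool. Two 25 mm flanges and a 104 mm core give 25 + 104 + 25 = 154 mm.


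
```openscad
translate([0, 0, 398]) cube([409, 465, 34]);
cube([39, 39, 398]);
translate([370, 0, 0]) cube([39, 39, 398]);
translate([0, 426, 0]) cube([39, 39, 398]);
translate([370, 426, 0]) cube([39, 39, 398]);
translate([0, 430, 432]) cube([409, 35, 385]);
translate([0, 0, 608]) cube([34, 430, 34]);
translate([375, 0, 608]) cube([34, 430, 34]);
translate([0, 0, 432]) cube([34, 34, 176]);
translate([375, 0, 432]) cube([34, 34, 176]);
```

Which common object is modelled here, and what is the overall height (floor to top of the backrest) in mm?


A chair. The overall height is 817 mm.

A slab on four corner posts with a tall panel at the back — a chair. The seat slab sits at z = 398 with thickness 34, and the 385 mm backrest starts at the seat top, so the overall height is 398 + 34 + 385 = 817 mm.


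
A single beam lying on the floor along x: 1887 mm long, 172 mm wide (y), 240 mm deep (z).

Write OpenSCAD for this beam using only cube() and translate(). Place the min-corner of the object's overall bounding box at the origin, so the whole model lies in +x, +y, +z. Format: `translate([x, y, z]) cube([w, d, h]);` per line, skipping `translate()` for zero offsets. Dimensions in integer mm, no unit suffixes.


cube([1887, 172, 240]);


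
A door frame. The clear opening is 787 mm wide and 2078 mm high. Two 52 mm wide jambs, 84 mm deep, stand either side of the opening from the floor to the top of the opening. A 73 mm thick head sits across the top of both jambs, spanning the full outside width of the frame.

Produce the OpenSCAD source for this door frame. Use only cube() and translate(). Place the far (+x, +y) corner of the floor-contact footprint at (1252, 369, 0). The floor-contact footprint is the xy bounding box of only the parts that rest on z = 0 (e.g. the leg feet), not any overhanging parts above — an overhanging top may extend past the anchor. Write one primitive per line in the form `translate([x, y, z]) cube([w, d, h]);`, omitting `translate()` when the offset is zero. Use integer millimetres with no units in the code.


translate([361, 285, 0]) cube([52, 84, 2078]);
translate([1200, 285, 0]) cube([52, 84, 2078]);
translate([361, 285, 2078]) cube([891, 84, 73]);


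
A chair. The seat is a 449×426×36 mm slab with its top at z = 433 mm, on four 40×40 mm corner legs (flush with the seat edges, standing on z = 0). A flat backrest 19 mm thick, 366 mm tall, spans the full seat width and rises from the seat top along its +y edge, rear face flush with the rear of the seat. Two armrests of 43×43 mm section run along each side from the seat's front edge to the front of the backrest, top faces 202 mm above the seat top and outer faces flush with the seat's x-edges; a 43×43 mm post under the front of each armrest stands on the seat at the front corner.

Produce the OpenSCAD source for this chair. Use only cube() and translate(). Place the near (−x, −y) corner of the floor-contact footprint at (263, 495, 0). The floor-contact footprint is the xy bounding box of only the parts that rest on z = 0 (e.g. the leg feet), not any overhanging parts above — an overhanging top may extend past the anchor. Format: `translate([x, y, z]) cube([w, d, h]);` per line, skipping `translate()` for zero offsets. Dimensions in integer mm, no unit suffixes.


translate([263, 495, 397]) cube([449, 426, 36]);
translate([263, 495, 0]) cube([40, 40, 397]);
translate([672, 495, 0]) cube([40, 40, 397]);
translate([263, 881, 0]) cube([40, 40, 397]);
translate([672, 881, 0]) cube([40, 40, 397]);
translate([263, 902, 433]) cube([449, 19, 366]);
translate([263, 495, 592]) cube([43, 407, 43]);
translate([669, 495, 592]) cube([43, 407, 43]);
translate([263, 495, 433]) cube([43, 43, 159]);
translate([669, 495, 433]) cube([43, 43, 159]);


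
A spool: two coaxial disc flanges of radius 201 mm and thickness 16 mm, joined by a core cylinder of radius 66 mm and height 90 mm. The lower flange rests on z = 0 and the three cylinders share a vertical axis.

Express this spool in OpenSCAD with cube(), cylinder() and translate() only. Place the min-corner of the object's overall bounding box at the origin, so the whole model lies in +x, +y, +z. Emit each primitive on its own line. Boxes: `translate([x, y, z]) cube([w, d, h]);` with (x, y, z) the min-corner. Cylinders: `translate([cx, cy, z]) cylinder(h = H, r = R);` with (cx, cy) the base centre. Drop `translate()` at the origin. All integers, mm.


translate([201, 201, 0]) cylinder(h = 16, r = 201);
translate([201, 201, 16]) cylinder(h = 90, r = 66);
translate([201, 201, 106]) cylinder(h = 16, r = 201);


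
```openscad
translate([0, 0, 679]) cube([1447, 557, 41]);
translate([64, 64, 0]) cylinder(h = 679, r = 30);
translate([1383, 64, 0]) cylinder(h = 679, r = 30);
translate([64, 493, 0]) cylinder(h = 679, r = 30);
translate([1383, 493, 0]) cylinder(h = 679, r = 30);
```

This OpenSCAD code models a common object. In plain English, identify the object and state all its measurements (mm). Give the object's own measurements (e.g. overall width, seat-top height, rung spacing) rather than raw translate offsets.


A rectangular dining table. The top is 1447×557×41 mm with its upper surface at z = 720 mm. It stands on four round legs of 60 mm diameter, each leg's bounding box inset 34 mm from the nearest pair of top edges, running from the floor to the underside of the top.


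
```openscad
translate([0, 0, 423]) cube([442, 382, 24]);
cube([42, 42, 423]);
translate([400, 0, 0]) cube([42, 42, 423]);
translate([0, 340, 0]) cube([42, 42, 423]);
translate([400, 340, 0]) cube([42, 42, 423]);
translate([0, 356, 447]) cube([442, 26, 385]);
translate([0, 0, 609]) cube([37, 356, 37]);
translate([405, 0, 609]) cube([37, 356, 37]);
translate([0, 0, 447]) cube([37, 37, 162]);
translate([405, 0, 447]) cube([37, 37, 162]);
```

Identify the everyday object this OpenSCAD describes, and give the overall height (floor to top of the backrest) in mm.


A chair. The overall height is 832 mm.

A slab on four corner posts with a tall panel at the back — a chair. The seat slab sits at z = 423 with thickness 24, and the 385 mm backrest starts at the seat top, so the overall height is 423 + 24 + 385 = 832 mm.


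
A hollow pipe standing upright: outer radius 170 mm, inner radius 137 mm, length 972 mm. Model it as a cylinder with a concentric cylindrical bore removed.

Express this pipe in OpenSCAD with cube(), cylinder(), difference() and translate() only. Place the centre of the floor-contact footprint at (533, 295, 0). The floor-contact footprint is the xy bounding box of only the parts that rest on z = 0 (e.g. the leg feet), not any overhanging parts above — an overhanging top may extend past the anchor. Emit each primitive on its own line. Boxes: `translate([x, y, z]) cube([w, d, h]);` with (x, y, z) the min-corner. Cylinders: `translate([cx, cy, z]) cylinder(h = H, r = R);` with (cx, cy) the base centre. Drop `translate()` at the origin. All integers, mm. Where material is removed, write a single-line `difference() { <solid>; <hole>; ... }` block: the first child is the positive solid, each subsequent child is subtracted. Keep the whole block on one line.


difference() { translate([533, 295, 0]) cylinder(h = 972, r = 170); translate([533, 295, 0]) cylinder(h = 972, r = 137); }
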